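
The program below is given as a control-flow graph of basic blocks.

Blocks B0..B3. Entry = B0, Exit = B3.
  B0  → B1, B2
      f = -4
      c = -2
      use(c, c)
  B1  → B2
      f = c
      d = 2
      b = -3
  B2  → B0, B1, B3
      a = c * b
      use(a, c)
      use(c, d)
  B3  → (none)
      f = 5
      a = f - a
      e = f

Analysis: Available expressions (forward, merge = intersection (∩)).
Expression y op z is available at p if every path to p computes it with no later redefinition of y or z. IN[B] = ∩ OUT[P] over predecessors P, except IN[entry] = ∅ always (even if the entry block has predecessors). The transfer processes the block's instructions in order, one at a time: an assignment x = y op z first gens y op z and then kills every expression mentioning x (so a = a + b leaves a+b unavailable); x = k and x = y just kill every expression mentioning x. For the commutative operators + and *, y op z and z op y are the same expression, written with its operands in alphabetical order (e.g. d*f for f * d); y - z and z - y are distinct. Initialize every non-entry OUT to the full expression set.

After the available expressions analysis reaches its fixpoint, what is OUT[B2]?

Fixpoint table:
  B0: | IN={} | OUT={}
  B1: | IN={} | OUT={}
  B2: | IN={} | OUT={b*c}
  B3: | IN={b*c} | OUT={b*c}

Merge at B2: IN[B2] = OUT[B0] ∩ OUT[B1] = {}
Applying B2's transfer function to that IN value gives OUT[B2] (row B2 above).

Answer: {b*c}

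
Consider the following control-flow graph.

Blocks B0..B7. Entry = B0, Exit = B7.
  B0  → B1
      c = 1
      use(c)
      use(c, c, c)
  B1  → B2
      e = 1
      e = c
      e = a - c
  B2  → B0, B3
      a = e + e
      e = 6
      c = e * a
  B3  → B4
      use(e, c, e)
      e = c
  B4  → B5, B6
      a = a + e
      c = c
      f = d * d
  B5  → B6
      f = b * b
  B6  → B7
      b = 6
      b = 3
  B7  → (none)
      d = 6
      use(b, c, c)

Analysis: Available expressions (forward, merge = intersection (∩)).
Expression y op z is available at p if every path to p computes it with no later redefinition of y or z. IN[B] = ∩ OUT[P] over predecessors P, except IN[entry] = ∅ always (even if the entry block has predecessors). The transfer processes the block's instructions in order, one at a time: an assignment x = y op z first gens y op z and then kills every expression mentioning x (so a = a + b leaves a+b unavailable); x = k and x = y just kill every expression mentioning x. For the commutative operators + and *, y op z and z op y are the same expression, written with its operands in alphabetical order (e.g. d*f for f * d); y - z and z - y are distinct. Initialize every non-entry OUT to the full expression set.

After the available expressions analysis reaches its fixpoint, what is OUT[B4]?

Converged values:
  B0:   IN={}   OUT={}
  B1:   IN={}   OUT={a-c}
  B2:   IN={a-c}   OUT={a*e}
  B3:   IN={a*e}   OUT={}
  B4:   IN={}   OUT={d*d}
  B5:   IN={d*d}   OUT={b*b, d*d}
  B6:   IN={d*d}   OUT={d*d}
  B7:   IN={d*d}   OUT={}

Merge at B4: IN[B4] = OUT[B3] = {}
Applying B4's transfer function to that IN value gives OUT[B4] (row B4 above).

Answer: {d*d}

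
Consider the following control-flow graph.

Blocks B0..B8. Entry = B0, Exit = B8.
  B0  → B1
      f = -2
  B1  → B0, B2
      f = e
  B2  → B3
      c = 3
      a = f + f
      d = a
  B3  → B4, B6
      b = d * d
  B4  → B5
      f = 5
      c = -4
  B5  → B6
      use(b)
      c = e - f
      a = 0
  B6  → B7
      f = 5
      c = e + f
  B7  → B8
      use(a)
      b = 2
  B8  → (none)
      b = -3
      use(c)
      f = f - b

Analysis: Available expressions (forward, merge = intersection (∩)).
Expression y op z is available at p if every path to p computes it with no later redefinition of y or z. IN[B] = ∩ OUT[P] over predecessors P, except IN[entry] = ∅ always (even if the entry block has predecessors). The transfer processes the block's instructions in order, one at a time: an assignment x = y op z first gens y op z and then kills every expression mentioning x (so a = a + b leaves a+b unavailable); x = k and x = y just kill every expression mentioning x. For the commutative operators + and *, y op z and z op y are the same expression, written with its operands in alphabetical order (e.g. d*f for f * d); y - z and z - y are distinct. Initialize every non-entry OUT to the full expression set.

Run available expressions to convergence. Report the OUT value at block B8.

Fixpoint table:
  B0:  IN={}  OUT={}
  B1:  IN={}  OUT={}
  B2:  IN={}  OUT={f+f}
  B3:  IN={f+f}  OUT={d*d, f+f}
  B4:  IN={d*d, f+f}  OUT={d*d}
  B5:  IN={d*d}  OUT={d*d, e-f}
  B6:  IN={d*d}  OUT={d*d, e+f}
  B7:  IN={d*d, e+f}  OUT={d*d, e+f}
  B8:  IN={d*d, e+f}  OUT={d*d}

Merge at B8: IN[B8] = OUT[B7] = {d*d, e+f}
Applying B8's transfer function to that IN value gives OUT[B8] (row B8 above).

Answer: {d*d}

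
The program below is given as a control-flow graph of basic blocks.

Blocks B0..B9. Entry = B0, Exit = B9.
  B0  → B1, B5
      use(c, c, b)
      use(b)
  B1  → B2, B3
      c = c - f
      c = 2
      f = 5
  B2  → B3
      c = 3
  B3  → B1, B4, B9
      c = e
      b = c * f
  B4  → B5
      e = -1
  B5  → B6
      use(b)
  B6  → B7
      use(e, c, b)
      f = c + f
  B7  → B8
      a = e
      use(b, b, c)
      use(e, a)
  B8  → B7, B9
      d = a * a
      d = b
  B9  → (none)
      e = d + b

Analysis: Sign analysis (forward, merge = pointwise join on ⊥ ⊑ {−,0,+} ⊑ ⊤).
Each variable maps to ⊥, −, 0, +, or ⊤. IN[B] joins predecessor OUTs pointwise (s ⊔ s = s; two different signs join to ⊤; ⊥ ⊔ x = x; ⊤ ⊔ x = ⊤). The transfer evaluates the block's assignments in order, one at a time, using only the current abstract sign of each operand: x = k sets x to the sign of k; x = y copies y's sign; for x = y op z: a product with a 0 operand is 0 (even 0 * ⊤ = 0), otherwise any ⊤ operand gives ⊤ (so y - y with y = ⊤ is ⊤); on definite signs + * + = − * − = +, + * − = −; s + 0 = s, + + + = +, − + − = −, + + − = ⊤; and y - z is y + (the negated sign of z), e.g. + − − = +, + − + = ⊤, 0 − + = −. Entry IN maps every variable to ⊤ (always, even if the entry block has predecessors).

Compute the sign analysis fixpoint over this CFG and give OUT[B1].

Answer: {a: ⊤, b: ⊤, c: +, d: ⊤, e: ⊤, f: +}

Derivation:
Fixpoint table:
  B0:   IN=(all ⊤)   OUT=(all ⊤)
  B1:   IN=(all ⊤)   OUT={c:+, f:+; rest ⊤}
  B2:   IN={c:+, f:+; rest ⊤}   OUT={c:+, f:+; rest ⊤}
  B3:   IN={c:+, f:+; rest ⊤}   OUT={f:+; rest ⊤}
  B4:   IN={f:+; rest ⊤}   OUT={e:-, f:+; rest ⊤}
  B5:   IN=(all ⊤)   OUT=(all ⊤)
  B6:   IN=(all ⊤)   OUT=(all ⊤)
  B7:   IN=(all ⊤)   OUT=(all ⊤)
  B8:   IN=(all ⊤)   OUT=(all ⊤)
  B9:   IN=(all ⊤)   OUT=(all ⊤)

Merge at B1: IN[B1] = OUT[B0] ⊔ OUT[B3] = {a: ⊤, b: ⊤, c: ⊤, d: ⊤, e: ⊤, f: ⊤}
Applying B1's transfer function to that IN value gives OUT[B1] (row B1 above).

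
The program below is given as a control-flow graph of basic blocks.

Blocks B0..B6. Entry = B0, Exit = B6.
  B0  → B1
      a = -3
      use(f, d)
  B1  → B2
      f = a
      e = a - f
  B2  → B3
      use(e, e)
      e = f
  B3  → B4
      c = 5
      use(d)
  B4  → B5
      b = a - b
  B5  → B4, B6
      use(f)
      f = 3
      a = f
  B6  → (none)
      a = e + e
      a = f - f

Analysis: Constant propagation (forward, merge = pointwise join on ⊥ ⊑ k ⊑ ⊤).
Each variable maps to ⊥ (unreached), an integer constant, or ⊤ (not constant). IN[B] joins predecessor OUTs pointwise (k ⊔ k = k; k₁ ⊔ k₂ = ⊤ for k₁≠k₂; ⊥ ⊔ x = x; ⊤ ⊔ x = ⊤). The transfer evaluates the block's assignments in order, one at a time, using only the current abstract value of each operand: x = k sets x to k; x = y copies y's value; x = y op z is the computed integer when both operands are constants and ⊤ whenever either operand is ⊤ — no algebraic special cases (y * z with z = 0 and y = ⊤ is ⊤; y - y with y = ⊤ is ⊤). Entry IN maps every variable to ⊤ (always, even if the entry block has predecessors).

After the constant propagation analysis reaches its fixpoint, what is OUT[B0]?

Fixpoint table:
  B0:   IN=(all ⊤)   OUT={a:-3; rest ⊤}
  B1:   IN={a:-3; rest ⊤}   OUT={a:-3, e:0, f:-3; rest ⊤}
  B2:   IN={a:-3, e:0, f:-3; rest ⊤}   OUT={a:-3, e:-3, f:-3; rest ⊤}
  B3:   IN={a:-3, e:-3, f:-3; rest ⊤}   OUT={a:-3, c:5, e:-3, f:-3; rest ⊤}
  B4:   IN={c:5, e:-3; rest ⊤}   OUT={c:5, e:-3; rest ⊤}
  B5:   IN={c:5, e:-3; rest ⊤}   OUT={a:3, c:5, e:-3, f:3; rest ⊤}
  B6:   IN={a:3, c:5, e:-3, f:3; rest ⊤}   OUT={a:0, c:5, e:-3, f:3; rest ⊤}

B0 is the boundary node: IN[B0] = {a: ⊤, b: ⊤, c: ⊤, d: ⊤, e: ⊤, f: ⊤}
Applying B0's transfer function to that IN value gives OUT[B0] (row B0 above).

Answer: {a: -3, b: ⊤, c: ⊤, d: ⊤, e: ⊤, f: ⊤}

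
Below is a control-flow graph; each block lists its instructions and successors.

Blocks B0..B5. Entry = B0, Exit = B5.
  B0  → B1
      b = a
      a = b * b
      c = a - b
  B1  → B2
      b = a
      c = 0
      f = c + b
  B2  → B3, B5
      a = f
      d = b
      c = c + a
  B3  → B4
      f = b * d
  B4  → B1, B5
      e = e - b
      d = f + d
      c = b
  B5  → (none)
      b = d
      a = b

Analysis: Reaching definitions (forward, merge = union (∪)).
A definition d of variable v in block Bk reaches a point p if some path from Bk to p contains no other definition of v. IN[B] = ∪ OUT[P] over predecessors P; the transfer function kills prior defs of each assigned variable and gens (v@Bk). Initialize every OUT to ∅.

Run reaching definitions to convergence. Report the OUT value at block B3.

Answer: {a@B2, b@B1, c@B2, d@B2, e@B4, f@B3}

Trace:
Fixpoint table:
  B0: | IN={} | OUT={a@B0, b@B0, c@B0}
  B1: | IN={a@B0, a@B2, b@B0, b@B1, c@B0, c@B4, d@B4, e@B4, f@B3} | OUT={a@B0, a@B2, b@B1, c@B1, d@B4, e@B4, f@B1}
  B2: | IN={a@B0, a@B2, b@B1, c@B1, d@B4, e@B4, f@B1} | OUT={a@B2, b@B1, c@B2, d@B2, e@B4, f@B1}
  B3: | IN={a@B2, b@B1, c@B2, d@B2, e@B4, f@B1} | OUT={a@B2, b@B1, c@B2, d@B2, e@B4, f@B3}
  B4: | IN={a@B2, b@B1, c@B2, d@B2, e@B4, f@B3} | OUT={a@B2, b@B1, c@B4, d@B4, e@B4, f@B3}
  B5: | IN={a@B2, b@B1, c@B2, c@B4, d@B2, d@B4, e@B4, f@B1, f@B3} | OUT={a@B5, b@B5, c@B2, c@B4, d@B2, d@B4, e@B4, f@B1, f@B3}

Merge at B3: IN[B3] = OUT[B2] = {a@B2, b@B1, c@B2, d@B2, e@B4, f@B1}
Applying B3's transfer function to that IN value gives OUT[B3] (row B3 above).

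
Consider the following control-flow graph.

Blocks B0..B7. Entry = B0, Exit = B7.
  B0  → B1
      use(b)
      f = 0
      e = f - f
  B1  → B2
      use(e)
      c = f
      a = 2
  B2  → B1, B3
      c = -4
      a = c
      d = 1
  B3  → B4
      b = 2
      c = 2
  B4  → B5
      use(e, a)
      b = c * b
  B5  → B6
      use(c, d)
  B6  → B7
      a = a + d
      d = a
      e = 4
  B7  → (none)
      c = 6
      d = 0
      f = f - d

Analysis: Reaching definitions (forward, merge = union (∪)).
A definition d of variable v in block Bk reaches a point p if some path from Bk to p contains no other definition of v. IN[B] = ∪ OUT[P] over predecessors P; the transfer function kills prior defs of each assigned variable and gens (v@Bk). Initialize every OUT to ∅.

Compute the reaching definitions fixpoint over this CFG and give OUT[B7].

Answer: {a@B6, b@B4, c@B7, d@B7, e@B6, f@B7}

Derivation:
Per-block solution:
  B0: | IN={} | OUT={e@B0, f@B0}
  B1: | IN={a@B2, c@B2, d@B2, e@B0, f@B0} | OUT={a@B1, c@B1, d@B2, e@B0, f@B0}
  B2: | IN={a@B1, c@B1, d@B2, e@B0, f@B0} | OUT={a@B2, c@B2, d@B2, e@B0, f@B0}
  B3: | IN={a@B2, c@B2, d@B2, e@B0, f@B0} | OUT={a@B2, b@B3, c@B3, d@B2, e@B0, f@B0}
  B4: | IN={a@B2, b@B3, c@B3, d@B2, e@B0, f@B0} | OUT={a@B2, b@B4, c@B3, d@B2, e@B0, f@B0}
  B5: | IN={a@B2, b@B4, c@B3, d@B2, e@B0, f@B0} | OUT={a@B2, b@B4, c@B3, d@B2, e@B0, f@B0}
  B6: | IN={a@B2, b@B4, c@B3, d@B2, e@B0, f@B0} | OUT={a@B6, b@B4, c@B3, d@B6, e@B6, f@B0}
  B7: | IN={a@B6, b@B4, c@B3, d@B6, e@B6, f@B0} | OUT={a@B6, b@B4, c@B7, d@B7, e@B6, f@B7}

Merge at B7: IN[B7] = OUT[B6] = {a@B6, b@B4, c@B3, d@B6, e@B6, f@B0}
Applying B7's transfer function to that IN value gives OUT[B7] (row B7 above).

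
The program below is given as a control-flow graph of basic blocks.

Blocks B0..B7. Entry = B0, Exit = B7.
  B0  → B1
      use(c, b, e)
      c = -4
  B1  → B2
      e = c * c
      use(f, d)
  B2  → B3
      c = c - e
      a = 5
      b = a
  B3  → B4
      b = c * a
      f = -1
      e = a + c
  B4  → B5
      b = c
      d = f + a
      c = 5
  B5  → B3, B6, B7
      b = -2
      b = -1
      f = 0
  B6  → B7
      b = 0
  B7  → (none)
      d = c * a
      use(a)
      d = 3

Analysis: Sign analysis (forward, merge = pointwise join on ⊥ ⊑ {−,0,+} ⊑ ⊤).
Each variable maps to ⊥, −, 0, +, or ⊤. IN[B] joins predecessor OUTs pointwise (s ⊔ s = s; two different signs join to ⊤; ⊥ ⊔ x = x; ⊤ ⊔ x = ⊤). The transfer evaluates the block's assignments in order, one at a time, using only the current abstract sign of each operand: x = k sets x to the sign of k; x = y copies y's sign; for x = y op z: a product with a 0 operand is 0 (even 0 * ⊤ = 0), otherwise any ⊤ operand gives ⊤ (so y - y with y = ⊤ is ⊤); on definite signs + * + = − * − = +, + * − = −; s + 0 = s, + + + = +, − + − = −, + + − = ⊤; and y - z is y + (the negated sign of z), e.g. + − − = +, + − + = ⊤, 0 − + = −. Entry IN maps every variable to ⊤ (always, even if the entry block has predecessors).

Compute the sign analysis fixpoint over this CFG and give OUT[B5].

Answer: {a: +, b: -, c: +, d: ⊤, e: ⊤, f: 0}

Trace:
Fixpoint table:
  B0: | IN=(all ⊤) | OUT={c:-; rest ⊤}
  B1: | IN={c:-; rest ⊤} | OUT={c:-, e:+; rest ⊤}
  B2: | IN={c:-, e:+; rest ⊤} | OUT={a:+, b:+, c:-, e:+; rest ⊤}
  B3: | IN={a:+; rest ⊤} | OUT={a:+, f:-; rest ⊤}
  B4: | IN={a:+, f:-; rest ⊤} | OUT={a:+, c:+, f:-; rest ⊤}
  B5: | IN={a:+, c:+, f:-; rest ⊤} | OUT={a:+, b:-, c:+, f:0; rest ⊤}
  B6: | IN={a:+, b:-, c:+, f:0; rest ⊤} | OUT={a:+, b:0, c:+, f:0; rest ⊤}
  B7: | IN={a:+, c:+, f:0; rest ⊤} | OUT={a:+, c:+, d:+, f:0; rest ⊤}

Merge at B5: IN[B5] = OUT[B4] = {a: +, b: ⊤, c: +, d: ⊤, e: ⊤, f: -}
Applying B5's transfer function to that IN value gives OUT[B5] (row B5 above).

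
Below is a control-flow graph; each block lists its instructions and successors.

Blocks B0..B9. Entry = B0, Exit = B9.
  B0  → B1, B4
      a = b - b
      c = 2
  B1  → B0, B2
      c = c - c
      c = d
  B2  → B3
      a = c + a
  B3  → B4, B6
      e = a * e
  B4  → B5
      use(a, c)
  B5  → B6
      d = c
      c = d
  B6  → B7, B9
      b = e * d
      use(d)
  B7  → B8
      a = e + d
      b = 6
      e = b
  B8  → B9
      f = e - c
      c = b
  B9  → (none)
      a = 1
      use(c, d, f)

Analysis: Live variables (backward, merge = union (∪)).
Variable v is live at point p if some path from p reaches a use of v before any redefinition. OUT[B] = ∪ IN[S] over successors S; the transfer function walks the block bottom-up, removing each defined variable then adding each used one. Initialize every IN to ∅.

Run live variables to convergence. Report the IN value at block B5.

Answer: {c, e, f}

Trace:
Fixpoint table:
  B0: | IN={b, d, e, f} | OUT={a, b, c, d, e, f}
  B1: | IN={a, b, c, d, e, f} | OUT={a, b, c, d, e, f}
  B2: | IN={a, c, d, e, f} | OUT={a, c, d, e, f}
  B3: | IN={a, c, d, e, f} | OUT={a, c, d, e, f}
  B4: | IN={a, c, e, f} | OUT={c, e, f}
  B5: | IN={c, e, f} | OUT={c, d, e, f}
  B6: | IN={c, d, e, f} | OUT={c, d, e, f}
  B7: | IN={c, d, e} | OUT={b, c, d, e}
  B8: | IN={b, c, d, e} | OUT={c, d, f}
  B9: | IN={c, d, f} | OUT={}

Merge at B5: OUT[B5] = IN[B6] = {c, d, e, f}
Applying B5's transfer function to that OUT value gives IN[B5] (row B5 above).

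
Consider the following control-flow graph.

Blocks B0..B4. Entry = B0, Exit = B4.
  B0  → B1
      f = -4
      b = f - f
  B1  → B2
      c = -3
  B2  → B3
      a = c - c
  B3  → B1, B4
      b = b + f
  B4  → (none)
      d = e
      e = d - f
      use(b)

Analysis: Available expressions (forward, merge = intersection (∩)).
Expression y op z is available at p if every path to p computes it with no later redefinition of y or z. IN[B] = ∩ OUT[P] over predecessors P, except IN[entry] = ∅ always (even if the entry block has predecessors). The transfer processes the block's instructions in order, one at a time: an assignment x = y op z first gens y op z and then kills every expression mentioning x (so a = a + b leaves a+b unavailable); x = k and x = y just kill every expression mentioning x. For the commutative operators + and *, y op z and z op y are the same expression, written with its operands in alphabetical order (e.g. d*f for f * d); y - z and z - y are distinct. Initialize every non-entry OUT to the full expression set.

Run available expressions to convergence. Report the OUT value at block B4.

Answer: {c-c, d-f, f-f}

Trace:
Fixpoint table:
  B0:   IN={}   OUT={f-f}
  B1:   IN={f-f}   OUT={f-f}
  B2:   IN={f-f}   OUT={c-c, f-f}
  B3:   IN={c-c, f-f}   OUT={c-c, f-f}
  B4:   IN={c-c, f-f}   OUT={c-c, d-f, f-f}

Merge at B4: IN[B4] = OUT[B3] = {c-c, f-f}
Applying B4's transfer function to that IN value gives OUT[B4] (row B4 above).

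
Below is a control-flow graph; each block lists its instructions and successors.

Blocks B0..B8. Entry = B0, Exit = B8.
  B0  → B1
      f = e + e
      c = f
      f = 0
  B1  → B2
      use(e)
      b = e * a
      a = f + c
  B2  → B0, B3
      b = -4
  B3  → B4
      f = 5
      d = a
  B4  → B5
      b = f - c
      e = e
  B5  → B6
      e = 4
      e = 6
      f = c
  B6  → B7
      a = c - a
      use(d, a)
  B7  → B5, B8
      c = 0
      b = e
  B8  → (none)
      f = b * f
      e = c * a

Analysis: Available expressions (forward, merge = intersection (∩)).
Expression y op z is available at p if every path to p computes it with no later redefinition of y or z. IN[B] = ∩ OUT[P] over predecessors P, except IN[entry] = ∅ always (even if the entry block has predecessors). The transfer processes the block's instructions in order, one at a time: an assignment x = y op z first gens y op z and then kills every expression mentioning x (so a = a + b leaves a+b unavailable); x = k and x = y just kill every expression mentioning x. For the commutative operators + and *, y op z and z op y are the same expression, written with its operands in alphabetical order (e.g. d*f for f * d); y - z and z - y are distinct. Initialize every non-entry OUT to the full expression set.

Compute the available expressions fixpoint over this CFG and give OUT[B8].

Answer: {a*c}

Derivation:
Fixpoint table:
  B0: | IN={} | OUT={e+e}
  B1: | IN={e+e} | OUT={c+f, e+e}
  B2: | IN={c+f, e+e} | OUT={c+f, e+e}
  B3: | IN={c+f, e+e} | OUT={e+e}
  B4: | IN={e+e} | OUT={f-c}
  B5: | IN={} | OUT={}
  B6: | IN={} | OUT={}
  B7: | IN={} | OUT={}
  B8: | IN={} | OUT={a*c}

Merge at B8: IN[B8] = OUT[B7] = {}
Applying B8's transfer function to that IN value gives OUT[B8] (row B8 above).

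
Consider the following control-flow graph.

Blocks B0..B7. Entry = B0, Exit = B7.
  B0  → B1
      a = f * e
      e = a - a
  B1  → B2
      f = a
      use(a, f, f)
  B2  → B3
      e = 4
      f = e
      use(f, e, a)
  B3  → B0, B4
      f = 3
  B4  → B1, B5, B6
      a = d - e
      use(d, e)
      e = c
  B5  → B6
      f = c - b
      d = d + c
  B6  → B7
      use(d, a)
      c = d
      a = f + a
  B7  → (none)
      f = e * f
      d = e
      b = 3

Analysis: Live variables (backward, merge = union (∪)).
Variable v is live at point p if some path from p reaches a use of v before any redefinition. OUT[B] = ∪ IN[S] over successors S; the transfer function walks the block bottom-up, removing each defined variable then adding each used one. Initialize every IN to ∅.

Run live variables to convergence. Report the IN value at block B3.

Per-block solution:
  B0:   IN={b, c, d, e, f}   OUT={a, b, c, d}
  B1:   IN={a, b, c, d}   OUT={a, b, c, d}
  B2:   IN={a, b, c, d}   OUT={b, c, d, e}
  B3:   IN={b, c, d, e}   OUT={b, c, d, e, f}
  B4:   IN={b, c, d, e, f}   OUT={a, b, c, d, e, f}
  B5:   IN={a, b, c, d, e}   OUT={a, d, e, f}
  B6:   IN={a, d, e, f}   OUT={e, f}
  B7:   IN={e, f}   OUT={}

Merge at B3: OUT[B3] = IN[B0] ⊔ IN[B4] = {b, c, d, e, f}
Applying B3's transfer function to that OUT value gives IN[B3] (row B3 above).

Answer: {b, c, d, e}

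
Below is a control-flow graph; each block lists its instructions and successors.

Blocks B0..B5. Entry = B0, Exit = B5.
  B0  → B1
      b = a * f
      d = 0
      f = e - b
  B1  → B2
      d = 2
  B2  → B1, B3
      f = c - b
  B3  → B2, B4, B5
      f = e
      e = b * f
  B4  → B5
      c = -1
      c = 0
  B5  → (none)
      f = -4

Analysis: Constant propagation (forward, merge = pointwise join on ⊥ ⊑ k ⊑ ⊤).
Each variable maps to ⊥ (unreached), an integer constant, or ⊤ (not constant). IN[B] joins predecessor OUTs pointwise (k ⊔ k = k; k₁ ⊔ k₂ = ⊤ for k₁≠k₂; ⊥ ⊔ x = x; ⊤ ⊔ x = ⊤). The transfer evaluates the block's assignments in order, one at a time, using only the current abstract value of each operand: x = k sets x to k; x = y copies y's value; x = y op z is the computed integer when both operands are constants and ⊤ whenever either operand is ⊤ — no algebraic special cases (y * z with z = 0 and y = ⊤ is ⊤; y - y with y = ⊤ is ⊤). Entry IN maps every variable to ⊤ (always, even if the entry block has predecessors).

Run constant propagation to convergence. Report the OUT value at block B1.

Fixpoint table:
  B0:  IN=(all ⊤)  OUT={d:0; rest ⊤}
  B1:  IN=(all ⊤)  OUT={d:2; rest ⊤}
  B2:  IN={d:2; rest ⊤}  OUT={d:2; rest ⊤}
  B3:  IN={d:2; rest ⊤}  OUT={d:2; rest ⊤}
  B4:  IN={d:2; rest ⊤}  OUT={c:0, d:2; rest ⊤}
  B5:  IN={d:2; rest ⊤}  OUT={d:2, f:-4; rest ⊤}

Merge at B1: IN[B1] = OUT[B0] ⊔ OUT[B2] = {a: ⊤, b: ⊤, c: ⊤, d: ⊤, e: ⊤, f: ⊤}
Applying B1's transfer function to that IN value gives OUT[B1] (row B1 above).

Answer: {a: ⊤, b: ⊤, c: ⊤, d: 2, e: ⊤, f: ⊤}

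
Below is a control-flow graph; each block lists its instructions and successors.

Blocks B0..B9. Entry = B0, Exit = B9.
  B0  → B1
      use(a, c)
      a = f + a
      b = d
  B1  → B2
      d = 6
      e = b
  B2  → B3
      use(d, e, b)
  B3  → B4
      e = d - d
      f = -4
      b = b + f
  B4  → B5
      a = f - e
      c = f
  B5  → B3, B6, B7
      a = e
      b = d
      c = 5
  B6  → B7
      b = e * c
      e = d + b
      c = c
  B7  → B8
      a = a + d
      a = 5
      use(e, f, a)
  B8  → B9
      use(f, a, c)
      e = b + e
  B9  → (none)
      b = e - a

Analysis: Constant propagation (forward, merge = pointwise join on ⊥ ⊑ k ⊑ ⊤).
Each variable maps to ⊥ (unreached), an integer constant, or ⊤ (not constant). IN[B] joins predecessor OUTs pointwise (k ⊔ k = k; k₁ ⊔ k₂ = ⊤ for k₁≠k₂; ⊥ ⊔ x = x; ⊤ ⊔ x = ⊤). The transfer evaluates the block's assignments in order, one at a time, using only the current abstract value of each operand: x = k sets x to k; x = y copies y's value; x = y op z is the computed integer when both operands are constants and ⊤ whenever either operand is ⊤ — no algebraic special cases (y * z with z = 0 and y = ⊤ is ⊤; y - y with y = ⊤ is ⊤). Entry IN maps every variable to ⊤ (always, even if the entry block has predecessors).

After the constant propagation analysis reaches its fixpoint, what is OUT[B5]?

Answer: {a: 0, b: 6, c: 5, d: 6, e: 0, f: -4}

Derivation:
Per-block solution:
  B0: | IN=(all ⊤) | OUT=(all ⊤)
  B1: | IN=(all ⊤) | OUT={d:6; rest ⊤}
  B2: | IN={d:6; rest ⊤} | OUT={d:6; rest ⊤}
  B3: | IN={d:6; rest ⊤} | OUT={d:6, e:0, f:-4; rest ⊤}
  B4: | IN={d:6, e:0, f:-4; rest ⊤} | OUT={a:-4, c:-4, d:6, e:0, f:-4; rest ⊤}
  B5: | IN={a:-4, c:-4, d:6, e:0, f:-4; rest ⊤} | OUT={a:0, b:6, c:5, d:6, e:0, f:-4; rest ⊤}
  B6: | IN={a:0, b:6, c:5, d:6, e:0, f:-4; rest ⊤} | OUT={a:0, b:0, c:5, d:6, e:6, f:-4; rest ⊤}
  B7: | IN={a:0, c:5, d:6, f:-4; rest ⊤} | OUT={a:5, c:5, d:6, f:-4; rest ⊤}
  B8: | IN={a:5, c:5, d:6, f:-4; rest ⊤} | OUT={a:5, c:5, d:6, f:-4; rest ⊤}
  B9: | IN={a:5, c:5, d:6, f:-4; rest ⊤} | OUT={a:5, c:5, d:6, f:-4; rest ⊤}

Merge at B5: IN[B5] = OUT[B4] = {a: -4, b: ⊤, c: -4, d: 6, e: 0, f: -4}
Applying B5's transfer function to that IN value gives OUT[B5] (row B5 above).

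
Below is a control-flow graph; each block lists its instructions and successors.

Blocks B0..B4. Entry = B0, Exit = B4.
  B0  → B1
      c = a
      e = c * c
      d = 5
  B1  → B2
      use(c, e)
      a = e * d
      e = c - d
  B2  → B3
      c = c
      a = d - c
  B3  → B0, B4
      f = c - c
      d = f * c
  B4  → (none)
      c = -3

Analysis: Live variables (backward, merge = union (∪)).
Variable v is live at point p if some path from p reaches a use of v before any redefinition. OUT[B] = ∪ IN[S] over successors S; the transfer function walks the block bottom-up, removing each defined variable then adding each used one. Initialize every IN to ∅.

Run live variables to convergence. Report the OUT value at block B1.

Answer: {c, d}

Trace:
Fixpoint table:
  B0:  IN={a}  OUT={c, d, e}
  B1:  IN={c, d, e}  OUT={c, d}
  B2:  IN={c, d}  OUT={a, c}
  B3:  IN={a, c}  OUT={a}
  B4:  IN={}  OUT={}

Merge at B1: OUT[B1] = IN[B2] = {c, d}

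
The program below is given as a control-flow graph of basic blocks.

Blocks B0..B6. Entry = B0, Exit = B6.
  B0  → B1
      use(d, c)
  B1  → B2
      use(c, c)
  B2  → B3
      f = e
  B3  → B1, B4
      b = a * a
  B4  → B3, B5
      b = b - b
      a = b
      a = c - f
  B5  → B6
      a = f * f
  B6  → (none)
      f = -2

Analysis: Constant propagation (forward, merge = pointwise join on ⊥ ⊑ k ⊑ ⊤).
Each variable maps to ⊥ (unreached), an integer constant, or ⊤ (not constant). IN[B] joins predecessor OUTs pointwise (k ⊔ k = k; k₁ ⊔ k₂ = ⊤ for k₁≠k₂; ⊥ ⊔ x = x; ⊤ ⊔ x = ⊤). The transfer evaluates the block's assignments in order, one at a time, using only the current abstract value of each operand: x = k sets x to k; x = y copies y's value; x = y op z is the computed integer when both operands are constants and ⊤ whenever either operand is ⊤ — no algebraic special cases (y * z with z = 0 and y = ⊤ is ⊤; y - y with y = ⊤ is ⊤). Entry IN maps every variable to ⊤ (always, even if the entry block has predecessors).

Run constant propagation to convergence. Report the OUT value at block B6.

Answer: {a: ⊤, b: ⊤, c: ⊤, d: ⊤, e: ⊤, f: -2}

Derivation:
Fixpoint table:
  B0:   IN=(all ⊤)   OUT=(all ⊤)
  B1:   IN=(all ⊤)   OUT=(all ⊤)
  B2:   IN=(all ⊤)   OUT=(all ⊤)
  B3:   IN=(all ⊤)   OUT=(all ⊤)
  B4:   IN=(all ⊤)   OUT=(all ⊤)
  B5:   IN=(all ⊤)   OUT=(all ⊤)
  B6:   IN=(all ⊤)   OUT={f:-2; rest ⊤}

Merge at B6: IN[B6] = OUT[B5] = {a: ⊤, b: ⊤, c: ⊤, d: ⊤, e: ⊤, f: ⊤}
Applying B6's transfer function to that IN value gives OUT[B6] (row B6 above).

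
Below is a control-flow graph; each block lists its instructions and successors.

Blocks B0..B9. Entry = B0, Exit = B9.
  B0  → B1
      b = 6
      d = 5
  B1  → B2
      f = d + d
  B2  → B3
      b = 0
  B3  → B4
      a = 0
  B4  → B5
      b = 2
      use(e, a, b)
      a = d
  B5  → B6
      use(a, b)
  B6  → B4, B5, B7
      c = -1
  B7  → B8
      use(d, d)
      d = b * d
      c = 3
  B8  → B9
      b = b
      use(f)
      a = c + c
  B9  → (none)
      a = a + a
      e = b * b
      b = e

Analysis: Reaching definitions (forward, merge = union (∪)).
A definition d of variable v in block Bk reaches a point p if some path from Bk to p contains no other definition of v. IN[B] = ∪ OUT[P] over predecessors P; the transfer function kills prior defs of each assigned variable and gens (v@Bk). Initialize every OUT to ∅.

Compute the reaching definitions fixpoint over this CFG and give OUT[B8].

Answer: {a@B8, b@B8, c@B7, d@B7, f@B1}

Trace:
Fixpoint table:
  B0:  IN={}  OUT={b@B0, d@B0}
  B1:  IN={b@B0, d@B0}  OUT={b@B0, d@B0, f@B1}
  B2:  IN={b@B0, d@B0, f@B1}  OUT={b@B2, d@B0, f@B1}
  B3:  IN={b@B2, d@B0, f@B1}  OUT={a@B3, b@B2, d@B0, f@B1}
  B4:  IN={a@B3, a@B4, b@B2, b@B4, c@B6, d@B0, f@B1}  OUT={a@B4, b@B4, c@B6, d@B0, f@B1}
  B5:  IN={a@B4, b@B4, c@B6, d@B0, f@B1}  OUT={a@B4, b@B4, c@B6, d@B0, f@B1}
  B6:  IN={a@B4, b@B4, c@B6, d@B0, f@B1}  OUT={a@B4, b@B4, c@B6, d@B0, f@B1}
  B7:  IN={a@B4, b@B4, c@B6, d@B0, f@B1}  OUT={a@B4, b@B4, c@B7, d@B7, f@B1}
  B8:  IN={a@B4, b@B4, c@B7, d@B7, f@B1}  OUT={a@B8, b@B8, c@B7, d@B7, f@B1}
  B9:  IN={a@B8, b@B8, c@B7, d@B7, f@B1}  OUT={a@B9, b@B9, c@B7, d@B7, e@B9, f@B1}

Merge at B8: IN[B8] = OUT[B7] = {a@B4, b@B4, c@B7, d@B7, f@B1}
Applying B8's transfer function to that IN value gives OUT[B8] (row B8 above).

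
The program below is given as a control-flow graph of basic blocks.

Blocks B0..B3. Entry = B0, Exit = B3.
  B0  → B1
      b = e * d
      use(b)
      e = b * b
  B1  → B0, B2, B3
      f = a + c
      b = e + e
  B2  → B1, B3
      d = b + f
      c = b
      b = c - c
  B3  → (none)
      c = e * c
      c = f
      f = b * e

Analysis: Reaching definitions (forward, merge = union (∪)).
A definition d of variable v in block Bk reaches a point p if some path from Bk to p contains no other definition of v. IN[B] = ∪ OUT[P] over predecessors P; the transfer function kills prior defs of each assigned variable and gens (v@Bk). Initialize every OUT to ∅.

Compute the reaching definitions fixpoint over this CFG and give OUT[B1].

Answer: {b@B1, c@B2, d@B2, e@B0, f@B1}

Trace:
Per-block solution:
  B0:   IN={b@B1, c@B2, d@B2, e@B0, f@B1}   OUT={b@B0, c@B2, d@B2, e@B0, f@B1}
  B1:   IN={b@B0, b@B2, c@B2, d@B2, e@B0, f@B1}   OUT={b@B1, c@B2, d@B2, e@B0, f@B1}
  B2:   IN={b@B1, c@B2, d@B2, e@B0, f@B1}   OUT={b@B2, c@B2, d@B2, e@B0, f@B1}
  B3:   IN={b@B1, b@B2, c@B2, d@B2, e@B0, f@B1}   OUT={b@B1, b@B2, c@B3, d@B2, e@B0, f@B3}

Merge at B1: IN[B1] = OUT[B0] ⊔ OUT[B2] = {b@B0, b@B2, c@B2, d@B2, e@B0, f@B1}
Applying B1's transfer function to that IN value gives OUT[B1] (row B1 above).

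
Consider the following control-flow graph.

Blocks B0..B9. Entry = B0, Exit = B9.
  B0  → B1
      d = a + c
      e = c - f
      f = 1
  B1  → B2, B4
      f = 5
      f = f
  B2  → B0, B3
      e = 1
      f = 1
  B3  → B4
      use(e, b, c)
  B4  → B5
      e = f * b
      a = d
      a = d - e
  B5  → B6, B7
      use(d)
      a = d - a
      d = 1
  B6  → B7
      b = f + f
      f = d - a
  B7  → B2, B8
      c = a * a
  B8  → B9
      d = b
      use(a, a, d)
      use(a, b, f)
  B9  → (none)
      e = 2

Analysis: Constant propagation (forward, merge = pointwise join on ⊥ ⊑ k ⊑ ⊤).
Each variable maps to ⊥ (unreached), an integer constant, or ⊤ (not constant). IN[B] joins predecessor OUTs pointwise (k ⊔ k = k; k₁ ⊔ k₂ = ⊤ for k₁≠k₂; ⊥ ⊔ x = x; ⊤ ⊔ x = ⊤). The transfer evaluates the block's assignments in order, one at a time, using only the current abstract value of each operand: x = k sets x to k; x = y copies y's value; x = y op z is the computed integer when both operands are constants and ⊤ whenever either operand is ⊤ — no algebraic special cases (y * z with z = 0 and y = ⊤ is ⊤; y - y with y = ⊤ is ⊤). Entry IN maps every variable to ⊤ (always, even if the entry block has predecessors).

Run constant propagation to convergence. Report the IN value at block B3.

Per-block solution:
  B0: | IN=(all ⊤) | OUT={f:1; rest ⊤}
  B1: | IN={f:1; rest ⊤} | OUT={f:5; rest ⊤}
  B2: | IN=(all ⊤) | OUT={e:1, f:1; rest ⊤}
  B3: | IN={e:1, f:1; rest ⊤} | OUT={e:1, f:1; rest ⊤}
  B4: | IN=(all ⊤) | OUT=(all ⊤)
  B5: | IN=(all ⊤) | OUT={d:1; rest ⊤}
  B6: | IN={d:1; rest ⊤} | OUT={d:1; rest ⊤}
  B7: | IN={d:1; rest ⊤} | OUT={d:1; rest ⊤}
  B8: | IN={d:1; rest ⊤} | OUT=(all ⊤)
  B9: | IN=(all ⊤) | OUT={e:2; rest ⊤}

Merge at B3: IN[B3] = OUT[B2] = {a: ⊤, b: ⊤, c: ⊤, d: ⊤, e: 1, f: 1}

Answer: {a: ⊤, b: ⊤, c: ⊤, d: ⊤, e: 1, f: 1}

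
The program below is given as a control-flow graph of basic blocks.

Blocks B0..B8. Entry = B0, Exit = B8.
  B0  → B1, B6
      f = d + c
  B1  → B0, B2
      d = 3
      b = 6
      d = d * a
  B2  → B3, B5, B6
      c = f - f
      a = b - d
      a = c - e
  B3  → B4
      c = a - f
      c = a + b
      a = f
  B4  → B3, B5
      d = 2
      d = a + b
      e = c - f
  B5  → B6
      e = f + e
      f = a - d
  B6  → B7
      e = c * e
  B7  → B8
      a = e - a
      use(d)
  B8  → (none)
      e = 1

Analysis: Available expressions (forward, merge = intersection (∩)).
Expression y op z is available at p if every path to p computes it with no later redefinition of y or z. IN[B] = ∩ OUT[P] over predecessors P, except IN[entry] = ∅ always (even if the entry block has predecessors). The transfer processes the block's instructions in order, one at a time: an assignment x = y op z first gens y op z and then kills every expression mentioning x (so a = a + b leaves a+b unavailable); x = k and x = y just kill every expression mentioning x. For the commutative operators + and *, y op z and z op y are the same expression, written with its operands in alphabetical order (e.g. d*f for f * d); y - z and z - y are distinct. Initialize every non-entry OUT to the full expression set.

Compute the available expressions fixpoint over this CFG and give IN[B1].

Fixpoint table:
  B0: | IN={} | OUT={c+d}
  B1: | IN={c+d} | OUT={}
  B2: | IN={} | OUT={b-d, c-e, f-f}
  B3: | IN={f-f} | OUT={f-f}
  B4: | IN={f-f} | OUT={a+b, c-f, f-f}
  B5: | IN={f-f} | OUT={a-d}
  B6: | IN={} | OUT={}
  B7: | IN={} | OUT={}
  B8: | IN={} | OUT={}

Merge at B1: IN[B1] = OUT[B0] = {c+d}

Answer: {c+d}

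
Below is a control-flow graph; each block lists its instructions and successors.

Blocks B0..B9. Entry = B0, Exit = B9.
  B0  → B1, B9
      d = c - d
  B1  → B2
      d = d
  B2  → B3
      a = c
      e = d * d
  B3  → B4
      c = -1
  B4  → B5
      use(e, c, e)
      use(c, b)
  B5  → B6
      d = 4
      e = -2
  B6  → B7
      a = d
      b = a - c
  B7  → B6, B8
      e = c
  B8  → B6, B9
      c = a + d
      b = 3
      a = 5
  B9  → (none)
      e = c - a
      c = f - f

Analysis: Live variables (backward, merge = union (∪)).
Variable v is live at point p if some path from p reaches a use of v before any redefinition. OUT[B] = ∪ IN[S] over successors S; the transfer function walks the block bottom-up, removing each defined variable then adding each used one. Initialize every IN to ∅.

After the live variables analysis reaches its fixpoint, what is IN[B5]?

Per-block solution:
  B0:   IN={a, b, c, d, f}   OUT={a, b, c, d, f}
  B1:   IN={b, c, d, f}   OUT={b, c, d, f}
  B2:   IN={b, c, d, f}   OUT={b, e, f}
  B3:   IN={b, e, f}   OUT={b, c, e, f}
  B4:   IN={b, c, e, f}   OUT={c, f}
  B5:   IN={c, f}   OUT={c, d, f}
  B6:   IN={c, d, f}   OUT={a, c, d, f}
  B7:   IN={a, c, d, f}   OUT={a, c, d, f}
  B8:   IN={a, d, f}   OUT={a, c, d, f}
  B9:   IN={a, c, f}   OUT={}

Merge at B5: OUT[B5] = IN[B6] = {c, d, f}
Applying B5's transfer function to that OUT value gives IN[B5] (row B5 above).

Answer: {c, f}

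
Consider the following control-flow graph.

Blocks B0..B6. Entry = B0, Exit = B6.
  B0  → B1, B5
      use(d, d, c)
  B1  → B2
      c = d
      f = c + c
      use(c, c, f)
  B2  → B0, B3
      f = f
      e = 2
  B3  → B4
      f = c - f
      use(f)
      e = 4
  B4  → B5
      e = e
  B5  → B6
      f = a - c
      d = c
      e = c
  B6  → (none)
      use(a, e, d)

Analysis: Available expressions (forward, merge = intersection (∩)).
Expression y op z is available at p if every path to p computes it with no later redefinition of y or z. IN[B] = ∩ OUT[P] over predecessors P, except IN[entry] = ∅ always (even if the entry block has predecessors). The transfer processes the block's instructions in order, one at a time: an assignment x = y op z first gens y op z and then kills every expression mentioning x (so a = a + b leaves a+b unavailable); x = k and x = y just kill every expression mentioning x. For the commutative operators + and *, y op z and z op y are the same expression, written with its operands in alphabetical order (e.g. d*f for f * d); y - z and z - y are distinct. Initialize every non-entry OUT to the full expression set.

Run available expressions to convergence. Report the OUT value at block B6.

Converged values:
  B0: | IN={} | OUT={}
  B1: | IN={} | OUT={c+c}
  B2: | IN={c+c} | OUT={c+c}
  B3: | IN={c+c} | OUT={c+c}
  B4: | IN={c+c} | OUT={c+c}
  B5: | IN={} | OUT={a-c}
  B6: | IN={a-c} | OUT={a-c}

Merge at B6: IN[B6] = OUT[B5] = {a-c}
Applying B6's transfer function to that IN value gives OUT[B6] (row B6 above).

Answer: {a-c}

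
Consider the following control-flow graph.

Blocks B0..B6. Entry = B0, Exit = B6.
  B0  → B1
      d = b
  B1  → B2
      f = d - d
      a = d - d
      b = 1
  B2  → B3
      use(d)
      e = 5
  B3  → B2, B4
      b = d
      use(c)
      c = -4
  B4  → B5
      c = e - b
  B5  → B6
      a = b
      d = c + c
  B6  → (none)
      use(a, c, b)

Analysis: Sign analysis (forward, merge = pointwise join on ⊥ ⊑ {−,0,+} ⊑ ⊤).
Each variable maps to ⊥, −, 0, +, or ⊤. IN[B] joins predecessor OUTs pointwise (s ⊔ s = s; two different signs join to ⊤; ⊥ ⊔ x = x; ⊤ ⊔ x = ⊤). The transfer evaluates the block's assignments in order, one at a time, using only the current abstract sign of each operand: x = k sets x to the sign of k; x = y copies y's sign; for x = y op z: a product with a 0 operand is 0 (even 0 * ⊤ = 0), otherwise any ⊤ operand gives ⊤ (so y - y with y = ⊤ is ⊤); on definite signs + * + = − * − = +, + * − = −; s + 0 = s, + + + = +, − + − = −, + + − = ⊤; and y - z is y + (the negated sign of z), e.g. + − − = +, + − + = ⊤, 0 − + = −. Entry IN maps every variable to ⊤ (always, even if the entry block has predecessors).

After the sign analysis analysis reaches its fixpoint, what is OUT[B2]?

Fixpoint table:
  B0:  IN=(all ⊤)  OUT=(all ⊤)
  B1:  IN=(all ⊤)  OUT={b:+; rest ⊤}
  B2:  IN=(all ⊤)  OUT={e:+; rest ⊤}
  B3:  IN={e:+; rest ⊤}  OUT={c:-, e:+; rest ⊤}
  B4:  IN={c:-, e:+; rest ⊤}  OUT={e:+; rest ⊤}
  B5:  IN={e:+; rest ⊤}  OUT={e:+; rest ⊤}
  B6:  IN={e:+; rest ⊤}  OUT={e:+; rest ⊤}

Merge at B2: IN[B2] = OUT[B1] ⊔ OUT[B3] = {a: ⊤, b: ⊤, c: ⊤, d: ⊤, e: ⊤, f: ⊤}
Applying B2's transfer function to that IN value gives OUT[B2] (row B2 above).

Answer: {a: ⊤, b: ⊤, c: ⊤, d: ⊤, e: +, f: ⊤}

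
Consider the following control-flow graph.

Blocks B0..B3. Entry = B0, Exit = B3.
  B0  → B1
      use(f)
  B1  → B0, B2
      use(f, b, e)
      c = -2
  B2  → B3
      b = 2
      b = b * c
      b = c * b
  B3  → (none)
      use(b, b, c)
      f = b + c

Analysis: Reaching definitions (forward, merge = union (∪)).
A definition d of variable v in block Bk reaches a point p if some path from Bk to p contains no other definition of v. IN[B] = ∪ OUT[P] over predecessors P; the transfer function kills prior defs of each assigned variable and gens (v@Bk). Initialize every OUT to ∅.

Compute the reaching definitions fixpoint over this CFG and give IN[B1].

Fixpoint table:
  B0: | IN={c@B1} | OUT={c@B1}
  B1: | IN={c@B1} | OUT={c@B1}
  B2: | IN={c@B1} | OUT={b@B2, c@B1}
  B3: | IN={b@B2, c@B1} | OUT={b@B2, c@B1, f@B3}

Merge at B1: IN[B1] = OUT[B0] = {c@B1}

Answer: {c@B1}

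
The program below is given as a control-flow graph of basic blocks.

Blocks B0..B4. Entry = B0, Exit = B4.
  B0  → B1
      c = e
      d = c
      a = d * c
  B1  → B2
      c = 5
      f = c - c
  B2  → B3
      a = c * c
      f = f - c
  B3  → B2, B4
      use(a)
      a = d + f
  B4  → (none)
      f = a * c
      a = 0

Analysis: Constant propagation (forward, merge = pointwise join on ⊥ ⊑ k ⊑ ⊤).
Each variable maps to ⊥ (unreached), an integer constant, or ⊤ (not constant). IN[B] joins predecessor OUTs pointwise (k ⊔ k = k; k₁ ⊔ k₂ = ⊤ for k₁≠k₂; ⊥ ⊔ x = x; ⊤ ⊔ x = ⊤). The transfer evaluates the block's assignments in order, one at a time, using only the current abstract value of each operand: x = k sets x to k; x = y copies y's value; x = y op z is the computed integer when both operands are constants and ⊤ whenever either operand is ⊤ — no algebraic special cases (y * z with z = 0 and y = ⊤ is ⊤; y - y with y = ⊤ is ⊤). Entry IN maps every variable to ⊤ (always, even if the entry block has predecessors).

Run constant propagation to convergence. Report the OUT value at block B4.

Converged values:
  B0:   IN=(all ⊤)   OUT=(all ⊤)
  B1:   IN=(all ⊤)   OUT={c:5, f:0; rest ⊤}
  B2:   IN={c:5; rest ⊤}   OUT={a:25, c:5; rest ⊤}
  B3:   IN={a:25, c:5; rest ⊤}   OUT={c:5; rest ⊤}
  B4:   IN={c:5; rest ⊤}   OUT={a:0, c:5; rest ⊤}

Merge at B4: IN[B4] = OUT[B3] = {a: ⊤, b: ⊤, c: 5, d: ⊤, e: ⊤, f: ⊤}
Applying B4's transfer function to that IN value gives OUT[B4] (row B4 above).

Answer: {a: 0, b: ⊤, c: 5, d: ⊤, e: ⊤, f: ⊤}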